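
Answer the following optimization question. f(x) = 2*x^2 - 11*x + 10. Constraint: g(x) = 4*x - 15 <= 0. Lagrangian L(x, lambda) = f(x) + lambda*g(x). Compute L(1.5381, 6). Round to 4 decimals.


Step 1: Evaluate f(x).
f(1.5381) = 2*1.5381^2 - 11*1.5381 + 10 = -2.1876
Step 2: Evaluate g(x).
g(1.5381) = 4*1.5381 - 15 = -8.8476
Step 3: Compute Lagrangian.
L = -2.1876 + 6*-8.8476 = -55.2732


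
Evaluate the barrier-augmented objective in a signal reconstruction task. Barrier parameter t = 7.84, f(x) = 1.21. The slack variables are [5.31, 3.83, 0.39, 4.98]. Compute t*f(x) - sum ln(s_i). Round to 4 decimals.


Step 1: Compute log-barrier.
ln values: [1.6696, 1.3429, -0.9416, 1.6054]
phi = -(1.6696 + 1.3429 - 0.9416 + 1.6054) = -3.6763
Step 2: Compute augmented objective.
t*f(x) = 7.84*1.21 = 9.4864
Total = 9.4864 - 3.6763 = 5.8101


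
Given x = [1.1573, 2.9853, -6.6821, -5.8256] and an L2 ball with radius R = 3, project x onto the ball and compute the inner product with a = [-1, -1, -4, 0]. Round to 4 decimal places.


Step 1: Compute ||x|| (intermediates to 6 decimals).
||x|| = sqrt(1.1573^2 + 2.9853^2 + (-6.6821)^2 + (-5.8256)^2) = 9.425467
Step 2: Project.
Since ||x|| > R, scale = R/||x|| = 3/9.425467 = 0.318287, proj(x) = scale * x
proj(x) = [0.368354, 0.950182, -2.126826, -1.854213]
Step 3: Dot product.
a^T * proj(x) = -1*0.368354 - 1*0.950182 - 4*(-2.126826) + 0*(-1.854213) = 7.1888


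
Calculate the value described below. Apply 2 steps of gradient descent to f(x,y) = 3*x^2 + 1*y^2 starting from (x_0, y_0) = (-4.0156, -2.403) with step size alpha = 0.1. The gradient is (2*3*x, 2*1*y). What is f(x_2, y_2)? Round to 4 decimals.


Gradient descent on f(x,y) = 3*x^2 + 1*y^2.
Starting point: (-4.0156, -2.403), alpha = 0.1
Step 1: grad_x = 2*3*-4.0156 = -24.0936, grad_y = 2*1*-2.403 = -4.806
  x_1 = -4.0156 - 0.1*-24.0936 = -1.6062
  y_1 = -2.403 - 0.1*-4.806 = -1.9224
Step 2: grad_x = 2*3*-1.6062 = -9.6374, grad_y = 2*1*-1.9224 = -3.8448
  x_2 = -1.6062 - 0.1*-9.6374 = -0.6425
  y_2 = -1.9224 - 0.1*-3.8448 = -1.5379
f(-0.6425, -1.5379) = 3*(-0.6425)^2 + 1*(-1.5379)^2 = 3.6036


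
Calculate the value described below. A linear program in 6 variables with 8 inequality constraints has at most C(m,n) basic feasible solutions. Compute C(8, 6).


Each vertex corresponds to some choice of n active constraints out of m, so the number of vertices is at most C(m, n) = m! / (n!(m-n)!).
m = 8, n = 6
Numerator: 8 * 7 * 6 * 5 * 4 * 3
Denominator: 6! = 720
C(8, 6) = 28


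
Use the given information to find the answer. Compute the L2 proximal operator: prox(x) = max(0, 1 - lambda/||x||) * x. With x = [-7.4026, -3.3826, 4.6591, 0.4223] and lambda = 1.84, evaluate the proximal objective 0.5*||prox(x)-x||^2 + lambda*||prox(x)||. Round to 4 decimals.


Step 1: Compute ||x||.
||x|| = 9.3875
Step 2: Compute scaling factor.
scale = max(0, 1 - 1.84/9.3875) = 0.804
Step 3: prox(x) = [-5.9517, -2.7196, 3.7459, 0.3395]
||prox(x)|| = 7.5475
Step 4: Proximal objective.
0.5*||prox-x||^2 = 1.6928
lambda*||prox|| = 13.8874
Total = 15.5803


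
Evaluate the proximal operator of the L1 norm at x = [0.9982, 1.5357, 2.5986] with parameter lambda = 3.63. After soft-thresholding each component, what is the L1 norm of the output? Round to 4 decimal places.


Soft-thresholding with lambda = 3.63:
prox(0.9982) = sign(0.9982)*max(|0.9982| - 3.63, 0) = 0.0
prox(1.5357) = sign(1.5357)*max(|1.5357| - 3.63, 0) = 0.0
prox(2.5986) = sign(2.5986)*max(|2.5986| - 3.63, 0) = 0.0
prox(x) = [0.0, 0.0, 0.0]
||prox(x)||_1 = 0.0 + 0.0 + 0.0 = 0.0


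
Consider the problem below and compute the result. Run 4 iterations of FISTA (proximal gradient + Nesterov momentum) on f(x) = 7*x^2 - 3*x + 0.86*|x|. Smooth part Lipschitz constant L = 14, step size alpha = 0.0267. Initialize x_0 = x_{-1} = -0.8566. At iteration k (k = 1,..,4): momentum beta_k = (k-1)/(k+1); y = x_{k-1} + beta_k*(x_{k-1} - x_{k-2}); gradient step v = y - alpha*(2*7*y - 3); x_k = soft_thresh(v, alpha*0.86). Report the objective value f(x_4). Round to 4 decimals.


FISTA on f(x) = 7*x^2 - 3*x + 0.86*|x|
L = 14, alpha = 0.0267
Iteration 1: beta = 0.0, y = -0.8566 + 0.0*(-0.8566 + 0.8566) = -0.8566
  grad(y) = -14.9924, v = y - alpha*grad = -0.4563
  prox(v) = soft_thresh(-0.4563, 0.023) = -0.4333
Iteration 2: beta = 0.3333, y = -0.4333 + 0.3333*(-0.4333 + 0.8566) = -0.2923
  grad(y) = -7.0916, v = y - alpha*grad = -0.1029
  prox(v) = soft_thresh(-0.1029, 0.023) = -0.0799
Iteration 3: beta = 0.5, y = -0.0799 + 0.5*(-0.0799 + 0.4333) = 0.0967
  grad(y) = -1.6455, v = y - alpha*grad = 0.1407
  prox(v) = soft_thresh(0.1407, 0.023) = 0.1177
Iteration 4: beta = 0.6, y = 0.1177 + 0.6*(0.1177 + 0.0799) = 0.2363
  grad(y) = 0.3085, v = y - alpha*grad = 0.2281
  prox(v) = soft_thresh(0.2281, 0.023) = 0.2051
f(x_4) = 7*0.2051^2 - 3*0.2051 + 0.86*|0.2051| = -0.1444


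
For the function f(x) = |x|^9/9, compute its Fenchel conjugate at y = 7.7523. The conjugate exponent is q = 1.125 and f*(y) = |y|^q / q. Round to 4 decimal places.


The conjugate exponent q satisfies 1/p + 1/q = 1.
p = 9, so q = 9/(9 - 1) = 1.125
|y|^q = 7.7523^1.125 = 10.014
f*(7.7523) = 10.014 / 1.125 = 8.9014


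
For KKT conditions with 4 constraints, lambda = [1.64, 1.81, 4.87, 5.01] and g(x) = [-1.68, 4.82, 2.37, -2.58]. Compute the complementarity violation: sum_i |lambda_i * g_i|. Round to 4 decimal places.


KKT complementary slackness check:
lambda_1 * g_1 = 1.64 * -1.68 = -2.7552
lambda_2 * g_2 = 1.81 * 4.82 = 8.7242
lambda_3 * g_3 = 4.87 * 2.37 = 11.5419
lambda_4 * g_4 = 5.01 * -2.58 = -12.9258
Total violation = 2.7552 + 8.7242 + 11.5419 + 12.9258 = 35.9471


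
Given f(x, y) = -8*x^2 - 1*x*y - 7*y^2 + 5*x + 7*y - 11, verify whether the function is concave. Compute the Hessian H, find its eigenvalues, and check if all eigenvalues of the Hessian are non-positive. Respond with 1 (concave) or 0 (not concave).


The Hessian of f(x,y) = -8*x^2 - 1*x*y - 7*y^2 + 5*x + 7*y - 11 is:
H = [[-16, -1], [-1, -14]]
Trace = -16 - 14 = -30
Determinant = -16*-14 - (-1)^2 = 223
Discriminant = (-30)^2 - 4*223 = 8.0
Eigenvalues: lambda_1 = -16.4142, lambda_2 = -13.5858
The function is concave.

1


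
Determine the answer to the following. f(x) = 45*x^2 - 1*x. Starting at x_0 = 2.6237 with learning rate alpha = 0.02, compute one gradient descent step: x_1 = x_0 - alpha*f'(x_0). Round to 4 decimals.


We compute the gradient at x_0 and apply the update.
f'(x) = 90*x - 1
f'(2.6237) = 90*2.6237 - 1 = 235.133
x_1 = 2.6237 - 0.02*235.133 = -2.079


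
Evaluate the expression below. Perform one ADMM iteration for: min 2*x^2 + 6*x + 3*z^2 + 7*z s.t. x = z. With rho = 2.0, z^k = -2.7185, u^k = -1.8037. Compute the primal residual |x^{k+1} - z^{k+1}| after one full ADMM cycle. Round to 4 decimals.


ADMM iteration with rho = 2.0, z^k = -2.7185, u^k = -1.8037
Step 1: x-update.
Minimize 2*x^2 + 6*x + (2.0/2)*(x + 2.7185 - 1.8037)^2
FOC: (2*2 + 2.0)*x = -6 + 2.0*(-2.7185 + 1.8037)
x^{k+1} = -1.3049
Step 2: z-update.
Minimize 3*z^2 + 7*z + (2.0/2)*(-1.3049 - z - 1.8037)^2
FOC: (2*3 + 2.0)*z = -7 + 2.0*(-1.3049 - 1.8037)
z^{k+1} = -1.6522
Step 3: u-update.
u^{k+1} = -1.8037 - 1.3049 + 1.6522 = -1.4565
Step 4: Primal residual = |-1.3049 + 1.6522| = 0.3472


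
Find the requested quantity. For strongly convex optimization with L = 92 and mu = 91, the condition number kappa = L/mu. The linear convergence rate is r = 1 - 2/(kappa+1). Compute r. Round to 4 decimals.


Step 1: Compute the condition number.
kappa = L/mu = 92/91 = 1.011
Step 2: Compute the convergence rate.
r = 1 - 2/(kappa + 1) = 1 - 2*mu/(L + mu) = (L - mu)/(L + mu) = 1/183 = 0.0055


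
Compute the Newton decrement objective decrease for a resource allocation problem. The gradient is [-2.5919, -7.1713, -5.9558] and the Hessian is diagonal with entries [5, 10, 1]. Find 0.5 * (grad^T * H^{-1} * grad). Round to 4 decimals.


Step 1: H is diagonal, so H^(-1) * g = [-0.5184, -0.7171, -5.9558].
Step 2: g^T H^(-1) g = sum_i g_i^2 / H_ii
  = (-2.5919)^2/5 + (-7.1713)^2/10 + (-5.9558)^2/1
  = 1.3436 + 5.1428 + 35.4716 = 41.9579
Step 3: Objective decrease = 0.5 * g^T H^(-1) g = 20.9789


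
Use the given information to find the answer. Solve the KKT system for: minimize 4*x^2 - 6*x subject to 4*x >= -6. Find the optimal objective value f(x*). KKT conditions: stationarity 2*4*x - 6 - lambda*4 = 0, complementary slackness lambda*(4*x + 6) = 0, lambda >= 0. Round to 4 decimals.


Step 1: Try lambda = 0 (constraint inactive).
Stationarity: 2*4*x - 6 = 0
x* = 6/(2*4) = 0.75
Check constraint: 4*0.75 = 3.0 >= -6 -- satisfied.
Step 2: Compute optimal value.
f(x*) = 4*0.75^2 - 6*0.75 = -2.25


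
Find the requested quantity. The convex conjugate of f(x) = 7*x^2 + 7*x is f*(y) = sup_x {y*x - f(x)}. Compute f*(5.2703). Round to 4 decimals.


f*(y) = sup_x {y*x - a*x^2 - b*x} = sup_x {(y-b)*x - a*x^2}
FOC: (y - b) - 2a*x = 0 => x* = (y - b)/(2a)
x* = (5.2703 - 7)/(2*7) = -0.1236
f*(5.2703) = (y-b)^2/(4a) = (5.2703 - 7)^2/(4*7)
= 2.9919/28 = 0.1069


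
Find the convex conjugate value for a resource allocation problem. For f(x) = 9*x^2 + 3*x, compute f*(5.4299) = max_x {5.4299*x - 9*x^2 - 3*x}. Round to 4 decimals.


f*(y) = sup_x {y*x - a*x^2 - b*x} = sup_x {(y-b)*x - a*x^2}
FOC: (y - b) - 2a*x = 0 => x* = (y - b)/(2a)
x* = (5.4299 - 3)/(2*9) = 0.135
f*(5.4299) = (y-b)^2/(4a) = (5.4299 - 3)^2/(4*9)
= 5.9044/36 = 0.164


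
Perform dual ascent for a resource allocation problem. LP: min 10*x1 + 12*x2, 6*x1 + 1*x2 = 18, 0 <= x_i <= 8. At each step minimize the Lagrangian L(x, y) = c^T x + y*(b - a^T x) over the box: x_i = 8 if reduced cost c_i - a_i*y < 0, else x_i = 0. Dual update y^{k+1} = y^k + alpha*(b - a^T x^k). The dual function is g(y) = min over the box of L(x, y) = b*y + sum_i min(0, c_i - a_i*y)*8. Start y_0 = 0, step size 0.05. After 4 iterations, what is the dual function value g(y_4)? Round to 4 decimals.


Dual ascent for LP: min 10*x1 + 12*x2, 6*x1 + 1*x2 = 18, 0 <= x_i <= 8
Step 1: y^k = 0.0, reduced costs: (10.0, 12.0)
  x^k = (0.0, 0.0), subgradient = b - a^T x = 18.0
  y^{k+1} = 0.0 + 0.05*18.0 = 0.9
Step 2: y^k = 0.9, reduced costs: (4.6, 11.1)
  x^k = (0.0, 0.0), subgradient = b - a^T x = 18.0
  y^{k+1} = 0.9 + 0.05*18.0 = 1.8
Step 3: y^k = 1.8, reduced costs: (-0.8, 10.2)
  x^k = (8.0, 0.0), subgradient = b - a^T x = -30.0
  y^{k+1} = 1.8 + 0.05*-30.0 = 0.3
Step 4: y^k = 0.3, reduced costs: (8.2, 11.7)
  x^k = (0.0, 0.0), subgradient = b - a^T x = 18.0
  y^{k+1} = 0.3 + 0.05*18.0 = 1.2
Dual objective at y_4 = 1.2: reduced costs (2.8, 10.8), box minimizer x = (0.0, 0.0)
g(y_4) = b*y + (c1 - a1*y)*x1 + (c2 - a2*y)*x2 = 18*1.2 + 2.8*0.0 + 10.8*0.0 = 21.6 + 0.0 + 0.0 = 21.6


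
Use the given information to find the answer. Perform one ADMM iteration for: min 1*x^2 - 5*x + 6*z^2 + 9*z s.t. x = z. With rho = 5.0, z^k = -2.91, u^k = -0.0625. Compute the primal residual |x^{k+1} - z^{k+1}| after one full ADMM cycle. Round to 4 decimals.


ADMM iteration with rho = 5.0, z^k = -2.91, u^k = -0.0625
Step 1: x-update.
Minimize 1*x^2 - 5*x + (5.0/2)*(x + 2.91 - 0.0625)^2
FOC: (2*1 + 5.0)*x = 5 + 5.0*(-2.91 + 0.0625)
x^{k+1} = -1.3196
Step 2: z-update.
Minimize 6*z^2 + 9*z + (5.0/2)*(-1.3196 - z - 0.0625)^2
FOC: (2*6 + 5.0)*z = -9 + 5.0*(-1.3196 - 0.0625)
z^{k+1} = -0.9359
Step 3: u-update.
u^{k+1} = -0.0625 - 1.3196 + 0.9359 = -0.4462
Step 4: Primal residual = |-1.3196 + 0.9359| = 0.3837


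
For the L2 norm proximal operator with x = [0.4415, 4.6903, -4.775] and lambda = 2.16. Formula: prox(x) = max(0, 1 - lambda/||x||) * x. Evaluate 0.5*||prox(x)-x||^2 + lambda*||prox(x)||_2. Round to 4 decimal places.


Step 1: Compute ||x||.
||x|| = 6.7078
Step 2: Compute scaling factor.
scale = max(0, 1 - 2.16/6.7078) = 0.678
Step 3: prox(x) = [0.2993, 3.18, -3.2374]
||prox(x)|| = 4.5478
Step 4: Proximal objective.
0.5*||prox-x||^2 = 2.3328
lambda*||prox|| = 9.8232
Total = 12.156


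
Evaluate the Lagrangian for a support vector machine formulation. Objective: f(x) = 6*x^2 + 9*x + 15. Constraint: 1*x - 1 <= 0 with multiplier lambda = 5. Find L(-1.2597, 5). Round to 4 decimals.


Step 1: Evaluate f(x).
f(-1.2597) = 6*(-1.2597)^2 + 9*(-1.2597) + 15 = 13.1838
Step 2: Evaluate g(x).
g(-1.2597) = 1*-1.2597 - 1 = -2.2597
Step 3: Compute Lagrangian.
L = 13.1838 + 5*-2.2597 = 1.8853


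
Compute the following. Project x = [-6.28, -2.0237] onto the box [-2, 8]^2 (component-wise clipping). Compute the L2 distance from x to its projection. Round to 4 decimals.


Project each component onto [-2, 8].
clip(-6.28) = -2.0, clip(-2.0237) = -2.0
Projection = [-2.0, -2.0]
Squared diffs: [18.3184, 0.0006]
Distance = sqrt(18.319) = 4.2801


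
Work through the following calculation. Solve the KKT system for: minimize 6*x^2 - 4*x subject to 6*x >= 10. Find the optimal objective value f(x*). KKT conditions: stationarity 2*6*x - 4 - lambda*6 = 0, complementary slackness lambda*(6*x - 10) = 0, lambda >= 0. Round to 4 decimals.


Step 1: Try lambda = 0 (constraint inactive).
x_unc = 4/(2*6) = 0.3333
Check: 6*0.3333 = 1.9998 < 10 -- violated!
Step 2: Constraint must be active: 6*x = 10
x* = 10/6 = 5/3 = 1.6667 (rounded; the exact value 5/3 is used below)
lambda = (2*6*(5/3) - 4)/6 = 2.6667
Step 3: Compute optimal value.
f(x*) = 6*(5/3)^2 - 4*(5/3) = 10.0


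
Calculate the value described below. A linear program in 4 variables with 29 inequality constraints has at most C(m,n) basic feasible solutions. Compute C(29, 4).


Each vertex corresponds to some choice of n active constraints out of m, so the number of vertices is at most C(m, n) = m! / (n!(m-n)!).
m = 29, n = 4
Numerator: 29 * 28 * 27 * 26
Denominator: 4! = 24
C(29, 4) = 23751


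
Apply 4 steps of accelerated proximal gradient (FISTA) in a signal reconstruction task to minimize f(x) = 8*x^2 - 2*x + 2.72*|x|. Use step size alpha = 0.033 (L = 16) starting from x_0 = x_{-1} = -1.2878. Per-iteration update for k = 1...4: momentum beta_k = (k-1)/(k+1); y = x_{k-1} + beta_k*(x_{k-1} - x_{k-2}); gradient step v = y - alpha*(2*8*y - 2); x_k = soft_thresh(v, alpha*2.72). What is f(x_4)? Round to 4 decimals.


FISTA on f(x) = 8*x^2 - 2*x + 2.72*|x|
L = 16, alpha = 0.033
Iteration 1: beta = 0.0, y = -1.2878 + 0.0*(-1.2878 + 1.2878) = -1.2878
  grad(y) = -22.6048, v = y - alpha*grad = -0.5418
  prox(v) = soft_thresh(-0.5418, 0.0898) = -0.4521
Iteration 2: beta = 0.3333, y = -0.4521 + 0.3333*(-0.4521 + 1.2878) = -0.1735
  grad(y) = -4.7761, v = y - alpha*grad = -0.0159
  prox(v) = soft_thresh(-0.0159, 0.0898) = 0.0
Iteration 3: beta = 0.5, y = 0.0 + 0.5*(0.0 + 0.4521) = 0.226
  grad(y) = 1.6167, v = y - alpha*grad = 0.1727
  prox(v) = soft_thresh(0.1727, 0.0898) = 0.0829
Iteration 4: beta = 0.6, y = 0.0829 + 0.6*(0.0829 - 0.0) = 0.1327
  grad(y) = 0.123, v = y - alpha*grad = 0.1286
  prox(v) = soft_thresh(0.1286, 0.0898) = 0.0389
f(x_4) = 8*0.0389^2 - 2*0.0389 + 2.72*|0.0389| = 0.0401


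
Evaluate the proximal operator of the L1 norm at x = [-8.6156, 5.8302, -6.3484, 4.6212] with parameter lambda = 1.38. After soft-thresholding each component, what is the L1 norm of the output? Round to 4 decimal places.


Soft-thresholding with lambda = 1.38:
prox(-8.6156) = sign(-8.6156)*max(|-8.6156| - 1.38, 0) = -7.2356
prox(5.8302) = sign(5.8302)*max(|5.8302| - 1.38, 0) = 4.4502
prox(-6.3484) = sign(-6.3484)*max(|-6.3484| - 1.38, 0) = -4.9684
prox(4.6212) = sign(4.6212)*max(|4.6212| - 1.38, 0) = 3.2412
prox(x) = [-7.2356, 4.4502, -4.9684, 3.2412]
||prox(x)||_1 = 7.2356 + 4.4502 + 4.9684 + 3.2412 = 19.8954


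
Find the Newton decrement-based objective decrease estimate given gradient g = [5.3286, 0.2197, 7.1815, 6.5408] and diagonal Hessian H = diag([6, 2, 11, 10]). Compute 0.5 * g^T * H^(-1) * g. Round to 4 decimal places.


Step 1: H is diagonal, so H^(-1) * g = [0.8881, 0.1099, 0.6529, 0.6541].
Step 2: g^T H^(-1) g = sum_i g_i^2 / H_ii
  = (5.3286)^2/6 + (0.2197)^2/2 + (7.1815)^2/11 + (6.5408)^2/10
  = 4.7323 + 0.0241 + 4.6885 + 4.2782 = 13.7232
Step 3: Objective decrease = 0.5 * g^T H^(-1) g = 6.8616


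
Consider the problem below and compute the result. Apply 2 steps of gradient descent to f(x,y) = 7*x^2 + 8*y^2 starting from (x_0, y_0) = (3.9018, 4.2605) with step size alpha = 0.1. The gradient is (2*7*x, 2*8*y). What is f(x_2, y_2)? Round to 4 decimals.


Gradient descent on f(x,y) = 7*x^2 + 8*y^2.
Starting point: (3.9018, 4.2605), alpha = 0.1
Step 1: grad_x = 2*7*3.9018 = 54.6252, grad_y = 2*8*4.2605 = 68.168
  x_1 = 3.9018 - 0.1*54.6252 = -1.5607
  y_1 = 4.2605 - 0.1*68.168 = -2.5563
Step 2: grad_x = 2*7*-1.5607 = -21.8501, grad_y = 2*8*-2.5563 = -40.9008
  x_2 = -1.5607 - 0.1*-21.8501 = 0.6243
  y_2 = -2.5563 - 0.1*-40.9008 = 1.5338
f(0.6243, 1.5338) = 7*0.6243^2 + 8*1.5338^2 = 21.548


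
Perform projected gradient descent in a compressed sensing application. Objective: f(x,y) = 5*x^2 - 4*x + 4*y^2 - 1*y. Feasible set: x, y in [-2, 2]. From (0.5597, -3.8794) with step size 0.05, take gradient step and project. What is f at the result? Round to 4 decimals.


Step 1: Compute gradient at (0.5597, -3.8794).
grad_x = 2*5*0.5597 - 4 = 1.597
grad_y = 2*4*-3.8794 - 1 = -32.0352
Step 2: Gradient step.
x_raw = 0.5597 - 0.05*1.597 = 0.4799
y_raw = -3.8794 - 0.05*-32.0352 = -2.2776
Step 3: Project onto [-2, 2].
x_proj = clip(0.4799) = 0.4799
y_proj = clip(-2.2776) = -2.0
Step 4: Evaluate f.
f(0.4799, -2.0) = 17.2319


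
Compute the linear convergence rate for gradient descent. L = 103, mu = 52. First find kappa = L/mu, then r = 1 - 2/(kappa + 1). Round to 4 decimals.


Step 1: Compute the condition number.
kappa = L/mu = 103/52 = 1.9808
Step 2: Compute the convergence rate.
r = 1 - 2/(kappa + 1) = 1 - 2*mu/(L + mu) = (L - mu)/(L + mu) = 51/155 = 0.329


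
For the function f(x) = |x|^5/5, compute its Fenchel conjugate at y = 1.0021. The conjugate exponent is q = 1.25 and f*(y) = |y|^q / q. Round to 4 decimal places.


The conjugate exponent q satisfies 1/p + 1/q = 1.
p = 5, so q = 5/(5 - 1) = 1.25
|y|^q = 1.0021^1.25 = 1.0026
f*(1.0021) = 1.0026 / 1.25 = 0.8021


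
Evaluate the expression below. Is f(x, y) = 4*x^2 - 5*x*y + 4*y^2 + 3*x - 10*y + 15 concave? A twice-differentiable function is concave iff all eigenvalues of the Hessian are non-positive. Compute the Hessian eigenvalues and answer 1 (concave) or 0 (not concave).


The Hessian of f(x,y) = 4*x^2 - 5*x*y + 4*y^2 + 3*x - 10*y + 15 is:
H = [[8, -5], [-5, 8]]
Trace = 8 + 8 = 16
Determinant = 8*8 - (-5)^2 = 39
Discriminant = (16)^2 - 4*39 = 100.0
Eigenvalues: lambda_1 = 3.0, lambda_2 = 13.0
The function is not concave.

0


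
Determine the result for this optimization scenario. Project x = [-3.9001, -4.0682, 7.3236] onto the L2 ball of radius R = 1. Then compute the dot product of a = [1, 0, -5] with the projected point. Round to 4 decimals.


Step 1: Compute ||x|| (intermediates to 6 decimals).
||x|| = sqrt((-3.9001)^2 + (-4.0682)^2 + 7.3236^2) = 9.241004
Step 2: Project.
Since ||x|| > R, scale = R/||x|| = 1/9.241004 = 0.108213, proj(x) = scale * x
proj(x) = [-0.422042, -0.440232, 0.792509]
Step 3: Dot product.
a^T * proj(x) = 1*(-0.422042) + 0*(-0.440232) - 5*0.792509 = -4.3846


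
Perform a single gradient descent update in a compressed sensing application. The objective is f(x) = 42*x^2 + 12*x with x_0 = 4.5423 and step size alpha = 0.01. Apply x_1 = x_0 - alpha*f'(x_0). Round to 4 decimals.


We compute the gradient at x_0 and apply the update.
f'(x) = 84*x + 12
f'(4.5423) = 84*4.5423 + 12 = 393.5532
x_1 = 4.5423 - 0.01*393.5532 = 0.6068


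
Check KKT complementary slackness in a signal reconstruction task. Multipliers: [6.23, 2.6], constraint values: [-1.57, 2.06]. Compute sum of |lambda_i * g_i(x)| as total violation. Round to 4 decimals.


KKT complementary slackness check:
lambda_1 * g_1 = 6.23 * -1.57 = -9.7811
lambda_2 * g_2 = 2.6 * 2.06 = 5.356
Total violation = 9.7811 + 5.356 = 15.1371


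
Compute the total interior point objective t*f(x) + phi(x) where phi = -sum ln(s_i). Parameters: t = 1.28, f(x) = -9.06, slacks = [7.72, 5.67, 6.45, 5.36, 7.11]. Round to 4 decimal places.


Step 1: Compute log-barrier.
ln values: [2.0438, 1.7352, 1.8641, 1.679, 1.9615]
phi = -(2.0438 + 1.7352 + 1.8641 + 1.679 + 1.9615) = -9.2835
Step 2: Compute augmented objective.
t*f(x) = 1.28*-9.06 = -11.5968
Total = -11.5968 - 9.2835 = -20.8803


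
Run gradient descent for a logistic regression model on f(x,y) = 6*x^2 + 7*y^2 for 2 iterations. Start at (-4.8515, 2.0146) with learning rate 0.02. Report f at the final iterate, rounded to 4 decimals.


Gradient descent on f(x,y) = 6*x^2 + 7*y^2.
Starting point: (-4.8515, 2.0146), alpha = 0.02
Step 1: grad_x = 2*6*-4.8515 = -58.218, grad_y = 2*7*2.0146 = 28.2044
  x_1 = -4.8515 - 0.02*-58.218 = -3.6871
  y_1 = 2.0146 - 0.02*28.2044 = 1.4505
Step 2: grad_x = 2*6*-3.6871 = -44.2457, grad_y = 2*7*1.4505 = 20.3072
  x_2 = -3.6871 - 0.02*-44.2457 = -2.8022
  y_2 = 1.4505 - 0.02*20.3072 = 1.0444
f(-2.8022, 1.0444) = 6*(-2.8022)^2 + 7*1.0444^2 = 54.7498


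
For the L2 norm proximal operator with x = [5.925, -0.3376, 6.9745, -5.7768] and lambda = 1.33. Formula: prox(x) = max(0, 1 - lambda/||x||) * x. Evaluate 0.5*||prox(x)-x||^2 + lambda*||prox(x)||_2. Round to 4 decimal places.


Step 1: Compute ||x||.
||x|| = 10.8275
Step 2: Compute scaling factor.
scale = max(0, 1 - 1.33/10.8275) = 0.8772
Step 3: prox(x) = [5.1972, -0.2961, 6.1178, -5.0672]
||prox(x)|| = 9.4975
Step 4: Proximal objective.
0.5*||prox-x||^2 = 0.8845
lambda*||prox|| = 12.6317
Total = 13.5161


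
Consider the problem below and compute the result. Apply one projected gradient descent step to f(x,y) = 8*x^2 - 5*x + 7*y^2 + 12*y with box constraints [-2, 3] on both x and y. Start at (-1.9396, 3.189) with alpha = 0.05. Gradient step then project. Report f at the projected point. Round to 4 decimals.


Step 1: Compute gradient at (-1.9396, 3.189).
grad_x = 2*8*-1.9396 - 5 = -36.0336
grad_y = 2*7*3.189 + 12 = 56.646
Step 2: Gradient step.
x_raw = -1.9396 - 0.05*-36.0336 = -0.1379
y_raw = 3.189 - 0.05*56.646 = 0.3567
Step 3: Project onto [-2, 3].
x_proj = clip(-0.1379) = -0.1379
y_proj = clip(0.3567) = 0.3567
Step 4: Evaluate f.
f(-0.1379, 0.3567) = 6.0128


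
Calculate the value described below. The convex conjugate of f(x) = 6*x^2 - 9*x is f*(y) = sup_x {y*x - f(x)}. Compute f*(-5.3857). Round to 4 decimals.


f*(y) = sup_x {y*x - a*x^2 - b*x} = sup_x {(y-b)*x - a*x^2}
FOC: (y - b) - 2a*x = 0 => x* = (y - b)/(2a)
x* = (-5.3857 + 9)/(2*6) = 0.3012
f*(-5.3857) = (y-b)^2/(4a) = (-5.3857 + 9)^2/(4*6)
= 13.0632/24 = 0.5443


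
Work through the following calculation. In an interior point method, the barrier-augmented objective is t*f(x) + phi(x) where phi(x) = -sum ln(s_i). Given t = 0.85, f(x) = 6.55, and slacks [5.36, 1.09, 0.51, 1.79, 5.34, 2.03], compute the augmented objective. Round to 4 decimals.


Step 1: Compute log-barrier.
ln values: [1.679, 0.0862, -0.6733, 0.5822, 1.6752, 0.708]
phi = -(1.679 + 0.0862 - 0.6733 + 0.5822 + 1.6752 + 0.708) = -4.0573
Step 2: Compute augmented objective.
t*f(x) = 0.85*6.55 = 5.5675
Total = 5.5675 - 4.0573 = 1.5102


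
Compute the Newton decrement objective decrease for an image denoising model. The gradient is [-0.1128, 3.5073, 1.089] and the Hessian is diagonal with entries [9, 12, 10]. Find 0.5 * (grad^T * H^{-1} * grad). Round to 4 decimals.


Step 1: H is diagonal, so H^(-1) * g = [-0.0125, 0.2923, 0.1089].
Step 2: g^T H^(-1) g = sum_i g_i^2 / H_ii
  = (-0.1128)^2/9 + (3.5073)^2/12 + (1.089)^2/10
  = 0.0014 + 1.0251 + 0.1186 = 1.1451
Step 3: Objective decrease = 0.5 * g^T H^(-1) g = 0.5726


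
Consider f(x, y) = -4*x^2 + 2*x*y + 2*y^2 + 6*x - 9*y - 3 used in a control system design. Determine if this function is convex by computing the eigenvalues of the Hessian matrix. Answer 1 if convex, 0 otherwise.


The Hessian of f(x,y) = -4*x^2 + 2*x*y + 2*y^2 + 6*x - 9*y - 3 is:
H = [[-8, 2], [2, 4]]
Trace = -8 + 4 = -4
Determinant = -8*4 - (2)^2 = -36
Discriminant = (-4)^2 - 4*-36 = 160.0
Eigenvalues: lambda_1 = -8.3246, lambda_2 = 4.3246
The function is not convex.

0


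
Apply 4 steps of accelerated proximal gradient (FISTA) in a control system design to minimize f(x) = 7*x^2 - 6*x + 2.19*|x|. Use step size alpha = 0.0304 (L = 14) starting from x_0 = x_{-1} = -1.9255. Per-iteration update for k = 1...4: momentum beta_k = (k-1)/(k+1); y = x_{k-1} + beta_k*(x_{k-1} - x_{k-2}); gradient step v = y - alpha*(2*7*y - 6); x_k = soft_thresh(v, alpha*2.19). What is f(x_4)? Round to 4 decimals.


FISTA on f(x) = 7*x^2 - 6*x + 2.19*|x|
L = 14, alpha = 0.0304
Iteration 1: beta = 0.0, y = -1.9255 + 0.0*(-1.9255 + 1.9255) = -1.9255
  grad(y) = -32.957, v = y - alpha*grad = -0.9236
  prox(v) = soft_thresh(-0.9236, 0.0666) = -0.857
Iteration 2: beta = 0.3333, y = -0.857 + 0.3333*(-0.857 + 1.9255) = -0.5009
  grad(y) = -13.0122, v = y - alpha*grad = -0.1053
  prox(v) = soft_thresh(-0.1053, 0.0666) = -0.0387
Iteration 3: beta = 0.5, y = -0.0387 + 0.5*(-0.0387 + 0.857) = 0.3704
  grad(y) = -0.814, v = y - alpha*grad = 0.3952
  prox(v) = soft_thresh(0.3952, 0.0666) = 0.3286
Iteration 4: beta = 0.6, y = 0.3286 + 0.6*(0.3286 + 0.0387) = 0.549
  grad(y) = 1.6859, v = y - alpha*grad = 0.4977
  prox(v) = soft_thresh(0.4977, 0.0666) = 0.4312
f(x_4) = 7*0.4312^2 - 6*0.4312 + 2.19*|0.4312| = -0.3414


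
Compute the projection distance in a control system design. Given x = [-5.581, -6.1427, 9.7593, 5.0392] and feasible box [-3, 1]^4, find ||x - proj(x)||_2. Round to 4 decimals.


Project each component onto [-3, 1].
clip(-5.581) = -3.0, clip(-6.1427) = -3.0, clip(9.7593) = 1.0, clip(5.0392) = 1.0
Projection = [-3.0, -3.0, 1.0, 1.0]
Squared diffs: [6.6616, 9.8766, 76.7253, 16.3151]
Distance = sqrt(109.5786) = 10.468


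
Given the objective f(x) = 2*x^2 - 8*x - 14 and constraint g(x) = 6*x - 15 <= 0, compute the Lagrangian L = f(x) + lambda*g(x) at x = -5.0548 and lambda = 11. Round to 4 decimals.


Step 1: Evaluate f(x).
f(-5.0548) = 2*(-5.0548)^2 - 8*(-5.0548) - 14 = 77.5404
Step 2: Evaluate g(x).
g(-5.0548) = 6*-5.0548 - 15 = -45.3288
Step 3: Compute Lagrangian.
L = 77.5404 + 11*-45.3288 = -421.0764


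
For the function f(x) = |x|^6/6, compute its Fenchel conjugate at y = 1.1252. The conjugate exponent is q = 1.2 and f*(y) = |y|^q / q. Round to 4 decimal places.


The conjugate exponent q satisfies 1/p + 1/q = 1.
p = 6, so q = 6/(6 - 1) = 1.2
|y|^q = 1.1252^1.2 = 1.1521
f*(1.1252) = 1.1521 / 1.2 = 0.9601


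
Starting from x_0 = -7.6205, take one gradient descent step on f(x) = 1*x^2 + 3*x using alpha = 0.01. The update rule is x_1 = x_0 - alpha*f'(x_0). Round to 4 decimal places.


We compute the gradient at x_0 and apply the update.
f'(x) = 2*x + 3
f'(-7.6205) = 2*-7.6205 + 3 = -12.241
x_1 = -7.6205 - 0.01*-12.241 = -7.4981


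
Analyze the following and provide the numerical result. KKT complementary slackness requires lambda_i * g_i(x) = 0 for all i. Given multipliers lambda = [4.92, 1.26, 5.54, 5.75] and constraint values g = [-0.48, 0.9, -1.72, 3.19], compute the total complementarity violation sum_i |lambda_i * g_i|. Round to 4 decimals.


KKT complementary slackness check:
lambda_1 * g_1 = 4.92 * -0.48 = -2.3616
lambda_2 * g_2 = 1.26 * 0.9 = 1.134
lambda_3 * g_3 = 5.54 * -1.72 = -9.5288
lambda_4 * g_4 = 5.75 * 3.19 = 18.3425
Total violation = 2.3616 + 1.134 + 9.5288 + 18.3425 = 31.3669


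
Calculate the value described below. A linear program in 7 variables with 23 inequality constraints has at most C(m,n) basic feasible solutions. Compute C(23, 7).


Each vertex corresponds to some choice of n active constraints out of m, so the number of vertices is at most C(m, n) = m! / (n!(m-n)!).
m = 23, n = 7
Numerator: 23 * 22 * 21 * 20 * 19 * 18 * 17
Denominator: 7! = 5040
C(23, 7) = 245157


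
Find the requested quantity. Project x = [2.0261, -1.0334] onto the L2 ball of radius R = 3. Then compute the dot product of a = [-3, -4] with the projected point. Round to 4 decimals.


Step 1: Compute ||x|| (intermediates to 6 decimals).
||x|| = sqrt(2.0261^2 + (-1.0334)^2) = 2.274422
Step 2: Project.
Since ||x|| <= R, proj = x (no scaling needed).
proj(x) = [2.0261, -1.0334]
Step 3: Dot product.
a^T * proj(x) = -3*2.0261 - 4*(-1.0334) = -1.9447


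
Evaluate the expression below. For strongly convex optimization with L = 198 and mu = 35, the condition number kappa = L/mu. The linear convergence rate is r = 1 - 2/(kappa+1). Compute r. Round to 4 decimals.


Step 1: Compute the condition number.
kappa = L/mu = 198/35 = 5.6571
Step 2: Compute the convergence rate.
r = 1 - 2/(kappa + 1) = 1 - 2*mu/(L + mu) = (L - mu)/(L + mu) = 163/233 = 0.6996


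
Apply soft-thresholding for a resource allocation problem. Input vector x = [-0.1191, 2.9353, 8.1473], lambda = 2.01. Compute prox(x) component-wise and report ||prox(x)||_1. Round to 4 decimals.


Soft-thresholding with lambda = 2.01:
prox(-0.1191) = sign(-0.1191)*max(|-0.1191| - 2.01, 0) = 0.0
prox(2.9353) = sign(2.9353)*max(|2.9353| - 2.01, 0) = 0.9253
prox(8.1473) = sign(8.1473)*max(|8.1473| - 2.01, 0) = 6.1373
prox(x) = [0.0, 0.9253, 6.1373]
||prox(x)||_1 = 0.0 + 0.9253 + 6.1373 = 7.0626


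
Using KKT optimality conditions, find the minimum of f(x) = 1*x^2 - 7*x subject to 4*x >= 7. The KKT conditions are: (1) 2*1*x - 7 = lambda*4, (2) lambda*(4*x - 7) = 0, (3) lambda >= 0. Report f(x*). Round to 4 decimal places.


Step 1: Try lambda = 0 (constraint inactive).
Stationarity: 2*1*x - 7 = 0
x* = 7/(2*1) = 3.5
Check constraint: 4*3.5 = 14.0 >= 7 -- satisfied.
Step 2: Compute optimal value.
f(x*) = 1*3.5^2 - 7*3.5 = -12.25


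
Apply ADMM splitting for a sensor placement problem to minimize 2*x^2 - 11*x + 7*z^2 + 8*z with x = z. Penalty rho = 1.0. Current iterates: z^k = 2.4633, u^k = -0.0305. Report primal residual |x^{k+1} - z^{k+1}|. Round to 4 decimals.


ADMM iteration with rho = 1.0, z^k = 2.4633, u^k = -0.0305
Step 1: x-update.
Minimize 2*x^2 - 11*x + (1.0/2)*(x - 2.4633 - 0.0305)^2
FOC: (2*2 + 1.0)*x = 11 + 1.0*(2.4633 + 0.0305)
x^{k+1} = 2.6988
Step 2: z-update.
Minimize 7*z^2 + 8*z + (1.0/2)*(2.6988 - z - 0.0305)^2
FOC: (2*7 + 1.0)*z = -8 + 1.0*(2.6988 - 0.0305)
z^{k+1} = -0.3554
Step 3: u-update.
u^{k+1} = -0.0305 + 2.6988 + 0.3554 = 3.0237
Step 4: Primal residual = |2.6988 + 0.3554| = 3.0542


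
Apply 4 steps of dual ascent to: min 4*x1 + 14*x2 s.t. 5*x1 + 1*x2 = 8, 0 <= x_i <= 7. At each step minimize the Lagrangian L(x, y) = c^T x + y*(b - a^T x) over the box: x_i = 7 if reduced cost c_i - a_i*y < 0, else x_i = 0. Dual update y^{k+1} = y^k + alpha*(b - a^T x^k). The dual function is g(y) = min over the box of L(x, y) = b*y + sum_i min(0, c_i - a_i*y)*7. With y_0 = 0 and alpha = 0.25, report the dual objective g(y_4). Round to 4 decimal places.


Dual ascent for LP: min 4*x1 + 14*x2, 5*x1 + 1*x2 = 8, 0 <= x_i <= 7
Step 1: y^k = 0.0, reduced costs: (4.0, 14.0)
  x^k = (0.0, 0.0), subgradient = b - a^T x = 8.0
  y^{k+1} = 0.0 + 0.25*8.0 = 2.0
Step 2: y^k = 2.0, reduced costs: (-6.0, 12.0)
  x^k = (7.0, 0.0), subgradient = b - a^T x = -27.0
  y^{k+1} = 2.0 + 0.25*-27.0 = -4.75
Step 3: y^k = -4.75, reduced costs: (27.75, 18.75)
  x^k = (0.0, 0.0), subgradient = b - a^T x = 8.0
  y^{k+1} = -4.75 + 0.25*8.0 = -2.75
Step 4: y^k = -2.75, reduced costs: (17.75, 16.75)
  x^k = (0.0, 0.0), subgradient = b - a^T x = 8.0
  y^{k+1} = -2.75 + 0.25*8.0 = -0.75
Dual objective at y_4 = -0.75: reduced costs (7.75, 14.75), box minimizer x = (0.0, 0.0)
g(y_4) = b*y + (c1 - a1*y)*x1 + (c2 - a2*y)*x2 = 8*(-0.75) + 7.75*0.0 + 14.75*0.0 = -6.0 + 0.0 + 0.0 = -6.0


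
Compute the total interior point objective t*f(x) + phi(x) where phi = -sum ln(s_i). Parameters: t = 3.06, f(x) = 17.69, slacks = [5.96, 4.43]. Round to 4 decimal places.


Step 1: Compute log-barrier.
ln values: [1.7851, 1.4884]
phi = -(1.7851 + 1.4884) = -3.2735
Step 2: Compute augmented objective.
t*f(x) = 3.06*17.69 = 54.1314
Total = 54.1314 - 3.2735 = 50.8579


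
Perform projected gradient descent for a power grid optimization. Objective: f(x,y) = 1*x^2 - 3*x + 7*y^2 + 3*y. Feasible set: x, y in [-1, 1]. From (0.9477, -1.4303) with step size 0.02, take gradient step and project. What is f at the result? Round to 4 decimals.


Step 1: Compute gradient at (0.9477, -1.4303).
grad_x = 2*1*0.9477 - 3 = -1.1046
grad_y = 2*7*-1.4303 + 3 = -17.0242
Step 2: Gradient step.
x_raw = 0.9477 - 0.02*-1.1046 = 0.9698
y_raw = -1.4303 - 0.02*-17.0242 = -1.0898
Step 3: Project onto [-1, 1].
x_proj = clip(0.9698) = 0.9698
y_proj = clip(-1.0898) = -1.0
Step 4: Evaluate f.
f(0.9698, -1.0) = 2.0311


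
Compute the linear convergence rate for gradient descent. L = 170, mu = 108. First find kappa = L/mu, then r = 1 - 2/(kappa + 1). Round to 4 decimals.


Step 1: Compute the condition number.
kappa = L/mu = 170/108 = 1.5741
Step 2: Compute the convergence rate.
r = 1 - 2/(kappa + 1) = 1 - 2*mu/(L + mu) = (L - mu)/(L + mu) = 62/278 = 0.223


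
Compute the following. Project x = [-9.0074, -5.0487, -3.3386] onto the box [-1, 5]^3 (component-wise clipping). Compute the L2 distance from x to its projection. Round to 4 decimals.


Project each component onto [-1, 5].
clip(-9.0074) = -1.0, clip(-5.0487) = -1.0, clip(-3.3386) = -1.0
Projection = [-1.0, -1.0, -1.0]
Squared diffs: [64.1185, 16.392, 5.469]
Distance = sqrt(85.9795) = 9.2725


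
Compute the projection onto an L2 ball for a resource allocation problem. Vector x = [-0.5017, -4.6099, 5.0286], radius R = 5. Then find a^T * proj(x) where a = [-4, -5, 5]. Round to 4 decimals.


Step 1: Compute ||x|| (intermediates to 6 decimals).
||x|| = sqrt((-0.5017)^2 + (-4.6099)^2 + 5.0286^2) = 6.8403
Step 2: Project.
Since ||x|| > R, scale = R/||x|| = 5/6.8403 = 0.730962, proj(x) = scale * x
proj(x) = [-0.366724, -3.369662, 3.675716]
Step 3: Dot product.
a^T * proj(x) = -4*(-0.366724) - 5*(-3.369662) + 5*3.675716 = 36.6938


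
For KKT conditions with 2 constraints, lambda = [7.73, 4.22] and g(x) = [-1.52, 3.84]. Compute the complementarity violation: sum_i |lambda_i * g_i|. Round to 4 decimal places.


KKT complementary slackness check:
lambda_1 * g_1 = 7.73 * -1.52 = -11.7496
lambda_2 * g_2 = 4.22 * 3.84 = 16.2048
Total violation = 11.7496 + 16.2048 = 27.9544


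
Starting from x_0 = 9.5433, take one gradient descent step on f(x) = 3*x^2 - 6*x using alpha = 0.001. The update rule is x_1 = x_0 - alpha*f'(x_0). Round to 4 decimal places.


We compute the gradient at x_0 and apply the update.
f'(x) = 6*x - 6
f'(9.5433) = 6*9.5433 - 6 = 51.2598
x_1 = 9.5433 - 0.001*51.2598 = 9.492


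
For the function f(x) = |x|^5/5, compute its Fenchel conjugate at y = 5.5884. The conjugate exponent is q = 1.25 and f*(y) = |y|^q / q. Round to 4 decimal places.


The conjugate exponent q satisfies 1/p + 1/q = 1.
p = 5, so q = 5/(5 - 1) = 1.25
|y|^q = 5.5884^1.25 = 8.5923
f*(5.5884) = 8.5923 / 1.25 = 6.8738


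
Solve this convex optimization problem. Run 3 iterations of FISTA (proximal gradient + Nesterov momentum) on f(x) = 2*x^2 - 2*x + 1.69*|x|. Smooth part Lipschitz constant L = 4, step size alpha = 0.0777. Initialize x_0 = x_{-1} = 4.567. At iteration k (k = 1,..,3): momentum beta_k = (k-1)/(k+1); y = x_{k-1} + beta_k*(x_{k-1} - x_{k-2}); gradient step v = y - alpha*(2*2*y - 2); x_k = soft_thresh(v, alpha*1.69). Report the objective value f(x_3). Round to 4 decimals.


FISTA on f(x) = 2*x^2 - 2*x + 1.69*|x|
L = 4, alpha = 0.0777
Iteration 1: beta = 0.0, y = 4.567 + 0.0*(4.567 - 4.567) = 4.567
  grad(y) = 16.268, v = y - alpha*grad = 3.303
  prox(v) = soft_thresh(3.303, 0.1313) = 3.1717
Iteration 2: beta = 0.3333, y = 3.1717 + 0.3333*(3.1717 - 4.567) = 2.7066
  grad(y) = 8.8262, v = y - alpha*grad = 2.0208
  prox(v) = soft_thresh(2.0208, 0.1313) = 1.8894
Iteration 3: beta = 0.5, y = 1.8894 + 0.5*(1.8894 - 3.1717) = 1.2483
  grad(y) = 2.9933, v = y - alpha*grad = 1.0158
  prox(v) = soft_thresh(1.0158, 0.1313) = 0.8844
f(x_3) = 2*0.8844^2 - 2*0.8844 + 1.69*|0.8844| = 1.2903


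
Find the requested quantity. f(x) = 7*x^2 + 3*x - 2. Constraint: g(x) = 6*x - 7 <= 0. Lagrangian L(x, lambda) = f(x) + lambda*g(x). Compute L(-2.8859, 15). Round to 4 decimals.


Step 1: Evaluate f(x).
f(-2.8859) = 7*(-2.8859)^2 + 3*(-2.8859) - 2 = 47.6412
Step 2: Evaluate g(x).
g(-2.8859) = 6*-2.8859 - 7 = -24.3154
Step 3: Compute Lagrangian.
L = 47.6412 + 15*-24.3154 = -317.0898


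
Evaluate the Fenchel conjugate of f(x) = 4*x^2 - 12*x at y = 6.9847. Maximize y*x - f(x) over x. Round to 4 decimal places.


f*(y) = sup_x {y*x - a*x^2 - b*x} = sup_x {(y-b)*x - a*x^2}
FOC: (y - b) - 2a*x = 0 => x* = (y - b)/(2a)
x* = (6.9847 + 12)/(2*4) = 2.3731
f*(6.9847) = (y-b)^2/(4a) = (6.9847 + 12)^2/(4*4)
= 360.4188/16 = 22.5262


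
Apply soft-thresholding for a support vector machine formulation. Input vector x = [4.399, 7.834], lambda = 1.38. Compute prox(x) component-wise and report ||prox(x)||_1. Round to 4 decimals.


Soft-thresholding with lambda = 1.38:
prox(4.399) = sign(4.399)*max(|4.399| - 1.38, 0) = 3.019
prox(7.834) = sign(7.834)*max(|7.834| - 1.38, 0) = 6.454
prox(x) = [3.019, 6.454]
||prox(x)||_1 = 3.019 + 6.454 = 9.473


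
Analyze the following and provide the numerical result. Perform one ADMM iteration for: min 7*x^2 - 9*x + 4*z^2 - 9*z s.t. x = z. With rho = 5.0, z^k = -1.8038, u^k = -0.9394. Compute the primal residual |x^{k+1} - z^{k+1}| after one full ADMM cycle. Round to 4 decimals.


ADMM iteration with rho = 5.0, z^k = -1.8038, u^k = -0.9394
Step 1: x-update.
Minimize 7*x^2 - 9*x + (5.0/2)*(x + 1.8038 - 0.9394)^2
FOC: (2*7 + 5.0)*x = 9 + 5.0*(-1.8038 + 0.9394)
x^{k+1} = 0.2462
Step 2: z-update.
Minimize 4*z^2 - 9*z + (5.0/2)*(0.2462 - z - 0.9394)^2
FOC: (2*4 + 5.0)*z = 9 + 5.0*(0.2462 - 0.9394)
z^{k+1} = 0.4257
Step 3: u-update.
u^{k+1} = -0.9394 + 0.2462 - 0.4257 = -1.1189
Step 4: Primal residual = |0.2462 - 0.4257| = 0.1795


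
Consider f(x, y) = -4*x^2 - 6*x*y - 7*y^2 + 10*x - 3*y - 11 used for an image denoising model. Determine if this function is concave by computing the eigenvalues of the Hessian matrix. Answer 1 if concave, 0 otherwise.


The Hessian of f(x,y) = -4*x^2 - 6*x*y - 7*y^2 + 10*x - 3*y - 11 is:
H = [[-8, -6], [-6, -14]]
Trace = -8 - 14 = -22
Determinant = -8*-14 - (-6)^2 = 76
Discriminant = (-22)^2 - 4*76 = 180.0
Eigenvalues: lambda_1 = -17.7082, lambda_2 = -4.2918
The function is concave.

1


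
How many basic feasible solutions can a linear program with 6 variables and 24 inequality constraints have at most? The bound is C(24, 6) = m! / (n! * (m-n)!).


Each vertex corresponds to some choice of n active constraints out of m, so the number of vertices is at most C(m, n) = m! / (n!(m-n)!).
m = 24, n = 6
Numerator: 24 * 23 * 22 * 21 * 20 * 19
Denominator: 6! = 720
C(24, 6) = 134596


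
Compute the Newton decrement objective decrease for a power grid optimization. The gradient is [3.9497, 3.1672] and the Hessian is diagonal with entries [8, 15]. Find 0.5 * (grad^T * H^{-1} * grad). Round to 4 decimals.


Step 1: H is diagonal, so H^(-1) * g = [0.4937, 0.2111].
Step 2: g^T H^(-1) g = sum_i g_i^2 / H_ii
  = (3.9497)^2/8 + (3.1672)^2/15
  = 1.95 + 0.6687 = 2.6188
Step 3: Objective decrease = 0.5 * g^T H^(-1) g = 1.3094


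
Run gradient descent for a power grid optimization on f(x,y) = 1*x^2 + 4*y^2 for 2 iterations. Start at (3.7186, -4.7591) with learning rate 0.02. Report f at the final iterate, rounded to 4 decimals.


Gradient descent on f(x,y) = 1*x^2 + 4*y^2.
Starting point: (3.7186, -4.7591), alpha = 0.02
Step 1: grad_x = 2*1*3.7186 = 7.4372, grad_y = 2*4*-4.7591 = -38.0728
  x_1 = 3.7186 - 0.02*7.4372 = 3.5699
  y_1 = -4.7591 - 0.02*-38.0728 = -3.9976
Step 2: grad_x = 2*1*3.5699 = 7.1397, grad_y = 2*4*-3.9976 = -31.9812
  x_2 = 3.5699 - 0.02*7.1397 = 3.4271
  y_2 = -3.9976 - 0.02*-31.9812 = -3.358
f(3.4271, -3.358) = 1*3.4271^2 + 4*(-3.358)^2 = 56.85


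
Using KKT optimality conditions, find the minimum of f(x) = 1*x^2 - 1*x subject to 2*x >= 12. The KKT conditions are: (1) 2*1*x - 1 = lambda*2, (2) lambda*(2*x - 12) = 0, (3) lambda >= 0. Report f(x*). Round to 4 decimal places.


Step 1: Try lambda = 0 (constraint inactive).
x_unc = 1/(2*1) = 0.5
Check: 2*0.5 = 1.0 < 12 -- violated!
Step 2: Constraint must be active: 2*x = 12
x* = 12/2 = 6.0
lambda = (2*1*6.0 - 1)/2 = 5.5
Step 3: Compute optimal value.
f(x*) = 1*6.0^2 - 1*6.0 = 30.0
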